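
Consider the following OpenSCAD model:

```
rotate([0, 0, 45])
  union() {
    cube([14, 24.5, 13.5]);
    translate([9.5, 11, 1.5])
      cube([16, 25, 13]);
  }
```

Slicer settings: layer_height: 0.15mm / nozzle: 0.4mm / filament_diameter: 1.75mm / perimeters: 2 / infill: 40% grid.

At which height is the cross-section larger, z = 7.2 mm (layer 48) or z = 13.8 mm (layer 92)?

layer 48 (z = 7.2 mm)

Layer 48 (z = 7.2): the 14×24.5 cube contributes its full rectangle (area 343.00 mm²); the cube at (9.5, 11) (footprint 16×25) is included at this height (area 400.00 mm²); Merging all regions: the regions partially overlap — summed areas 743.00 mm² minus the doubly-counted overlap 60.75 mm² gives 682.25 mm² — area = 682.25 mm²; (whole slice rotated 45° about Z — lengths, areas and connectivity unchanged). So its area = 682.25 mm². Layer 92 (z = 13.8): the cube does not reach this height (z outside [0, 13.5]); the 16×25 cube at (9.5, 11) contributes its full rectangle (area 400.00 mm²); Taking the union: only the 16×25 cube at (9.5, 11) is present, so the union is just that shape — area = 400.00 mm²; (whole slice rotated 45° about Z — lengths, areas and connectivity unchanged). So its area = 400.00 mm². Layer 48 is larger (682.25 vs 400.00 mm²).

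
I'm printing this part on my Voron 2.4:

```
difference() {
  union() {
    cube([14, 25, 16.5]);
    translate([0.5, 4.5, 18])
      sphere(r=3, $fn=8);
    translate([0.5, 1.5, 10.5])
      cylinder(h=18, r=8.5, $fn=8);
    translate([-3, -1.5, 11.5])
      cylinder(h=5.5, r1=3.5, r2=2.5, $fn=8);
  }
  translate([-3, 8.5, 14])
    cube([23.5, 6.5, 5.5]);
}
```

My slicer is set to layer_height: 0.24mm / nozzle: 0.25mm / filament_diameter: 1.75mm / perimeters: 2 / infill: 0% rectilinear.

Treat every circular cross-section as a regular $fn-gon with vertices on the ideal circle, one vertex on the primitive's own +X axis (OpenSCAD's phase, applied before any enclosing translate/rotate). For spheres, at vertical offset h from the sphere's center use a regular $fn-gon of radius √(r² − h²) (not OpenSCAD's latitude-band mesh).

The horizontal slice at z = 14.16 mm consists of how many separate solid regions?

At z = 14.16 mm: the 14×25 cube contributes its full rectangle; the sphere at (0.5, 4.5) is absent (|z−center|=3.840 > r=3); the cylinder at (0.5, 1.5): section is a regular 8-gon, circumradius r=8.5; the cone at (-3, -1.5) (r1=3.5→r2=2.5) has section circumradius 3.016 here — a regular 8-gon; Combining (union): the regions partially overlap (shared area 94.05 mm²), so overlapping operands fuse into one piece — 1 connected region; the cube at (-3, 8.5) is present — its section is the full 23.5×6.5 rectangle; After the difference (first − rest): starting from the result so far, the 23.5×6.5 cube at (-3, 8.5) partially overlaps it — only the 93.01 mm² overlap (of its 152.75 mm²) is removed, clipping the outline — 2 connected regions. The result has 2 disconnected regions.

2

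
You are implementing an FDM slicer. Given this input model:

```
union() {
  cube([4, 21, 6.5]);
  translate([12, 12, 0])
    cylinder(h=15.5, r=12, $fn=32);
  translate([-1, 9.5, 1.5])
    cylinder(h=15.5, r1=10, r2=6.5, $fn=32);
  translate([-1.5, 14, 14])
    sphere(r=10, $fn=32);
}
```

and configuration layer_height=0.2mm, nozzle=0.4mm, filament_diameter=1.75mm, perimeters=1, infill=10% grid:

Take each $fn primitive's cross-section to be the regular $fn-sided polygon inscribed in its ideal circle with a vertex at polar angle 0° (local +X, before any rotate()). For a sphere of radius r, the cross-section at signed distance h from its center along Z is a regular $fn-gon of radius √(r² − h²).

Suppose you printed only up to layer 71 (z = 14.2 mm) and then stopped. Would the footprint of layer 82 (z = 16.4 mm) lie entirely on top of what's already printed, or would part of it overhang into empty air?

entirely on top

Compare the two slices. At z = 14.2: the cube is absent (z outside [0, 6.5]); the cylinder at (12, 12): section is a regular 32-gon, circumradius r=12 (area = (32/2)·12.000²·sin(360°/32) = 449.49 mm²); the cone at (-1, 9.5) contributes a regular 32-gon of circumradius 7.132 (interpolated between r1=10 and r2=6.5 at t=0.819) (area = (32/2)·7.132²·sin(360°/32) = 158.79 mm²); the r=10 sphere at (-1.5, 14) contributes a regular 32-gon of circumradius √(10²−0.2²) = 9.998 (area = (32/2)·9.998²·sin(360°/32) = 312.02 mm²); Combining (union): the regions partially overlap — summed areas 920.29 mm² minus the doubly-counted overlap 243.75 mm² gives 676.54 mm² — area = 676.54 mm². At z = 16.4: the cube is not intersected at this z (z outside [0, 6.5]); the cylinder at (12, 12) is not intersected at this z (z outside [0, 15.5]); the cone at (-1, 9.5) (r1=10→r2=6.5) has section circumradius 6.635 here — a regular 32-gon (area = (32/2)·6.635²·sin(360°/32) = 137.44 mm²); the sphere at (-1.5, 14): section is a regular 32-gon, circumradius = √(r²−h²) = √(10²−2.4²) = 9.708 (area = (32/2)·9.708²·sin(360°/32) = 294.16 mm²); Merging all regions: the regions partially overlap — summed areas 431.60 mm² minus the doubly-counted overlap 124.79 mm² gives 306.81 mm² — area = 306.81 mm². Checking containment: the cross-section at z = 16.4 is a subset of the cross-section at z = 14.2.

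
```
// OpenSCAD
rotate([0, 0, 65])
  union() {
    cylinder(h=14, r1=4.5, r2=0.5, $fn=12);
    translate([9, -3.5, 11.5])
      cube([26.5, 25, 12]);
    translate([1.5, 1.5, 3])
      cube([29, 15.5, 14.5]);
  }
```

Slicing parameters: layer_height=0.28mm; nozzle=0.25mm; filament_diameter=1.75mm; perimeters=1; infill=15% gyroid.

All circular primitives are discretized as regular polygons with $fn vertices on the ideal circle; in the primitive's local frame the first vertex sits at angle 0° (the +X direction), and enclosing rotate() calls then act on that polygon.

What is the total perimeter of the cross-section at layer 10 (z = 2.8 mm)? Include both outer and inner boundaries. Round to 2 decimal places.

22.98 mm

At z = 2.8 mm: the cone contributes a regular 12-gon of circumradius 3.700 (interpolated between r1=4.5 and r2=0.5 at t=0.200) (perimeter = 2·12·3.700·sin(180°/12) = 22.98 mm); the cube at (9, -3.5) is absent (z outside [11.5, 23.5]); the cube at (1.5, 1.5) does not reach this height (z outside [3, 17.5]); Taking the union: only the cone is present, so the union is just that shape — boundary = 22.98 mm; (rotated 65° about Z; rotation is an isometry so areas/perimeters/island counts are preserved). Overall, the cross-section is a single solid region. Total boundary length (outer) = 22.98 mm.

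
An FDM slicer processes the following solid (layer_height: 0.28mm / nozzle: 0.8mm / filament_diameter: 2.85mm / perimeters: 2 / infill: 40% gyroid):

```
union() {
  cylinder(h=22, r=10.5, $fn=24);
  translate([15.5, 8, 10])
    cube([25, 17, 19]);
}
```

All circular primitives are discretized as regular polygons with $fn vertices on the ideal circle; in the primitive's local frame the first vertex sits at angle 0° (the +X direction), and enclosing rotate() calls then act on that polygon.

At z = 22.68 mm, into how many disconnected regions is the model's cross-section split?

1

At z = 22.68 mm: the cylinder is not intersected at this z (z outside [0, 22]); the cube at (15.5, 8) is present — its section is the full 25×17 rectangle; Merging all regions: only the 25×17 cube at (15.5, 8) is present, so the union is just that shape — 1 connected region. The result has 1 disconnected region.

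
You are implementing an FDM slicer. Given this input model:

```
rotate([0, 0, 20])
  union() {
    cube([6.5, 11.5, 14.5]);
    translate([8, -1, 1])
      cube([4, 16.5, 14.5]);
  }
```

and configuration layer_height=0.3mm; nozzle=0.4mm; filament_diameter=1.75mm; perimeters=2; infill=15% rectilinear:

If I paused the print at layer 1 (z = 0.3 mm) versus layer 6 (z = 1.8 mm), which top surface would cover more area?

Layer 1 (z = 0.3): the 6.5×11.5 cube contributes its full rectangle (area 74.75 mm²); the cube at (8, -1) is absent (z outside [1, 15.5]); Merging all regions: only the 6.5×11.5 cube is present, so the union is just that shape — area = 74.75 mm²; (whole slice rotated 20° about Z — lengths, areas and connectivity unchanged). So its area = 74.75 mm². Layer 6 (z = 1.8): the cube is present — its section is the full 6.5×11.5 rectangle (area 74.75 mm²); the cube at (8, -1) (footprint 4×16.5) is included at this height (area 66.00 mm²); Taking the union: the 2 present regions are separate (no shared area or edge), so areas and boundary lengths simply add and each stays a separate island — area = 140.75 mm²; (whole slice rotated 20° about Z — lengths, areas and connectivity unchanged). So its area = 140.75 mm². Layer 6 is larger (140.75 vs 74.75 mm²).

layer 6 (z = 1.8 mm)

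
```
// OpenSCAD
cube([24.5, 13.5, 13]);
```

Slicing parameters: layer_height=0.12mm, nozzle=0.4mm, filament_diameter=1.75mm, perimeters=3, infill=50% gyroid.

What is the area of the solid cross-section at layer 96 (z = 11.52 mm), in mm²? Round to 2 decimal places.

At z = 11.52 mm: the cube (footprint 24.5×13.5) is included at this height (area 330.75 mm²). Overall, the cross-section is a single solid region. Net area = 330.75 mm².

330.75 mm²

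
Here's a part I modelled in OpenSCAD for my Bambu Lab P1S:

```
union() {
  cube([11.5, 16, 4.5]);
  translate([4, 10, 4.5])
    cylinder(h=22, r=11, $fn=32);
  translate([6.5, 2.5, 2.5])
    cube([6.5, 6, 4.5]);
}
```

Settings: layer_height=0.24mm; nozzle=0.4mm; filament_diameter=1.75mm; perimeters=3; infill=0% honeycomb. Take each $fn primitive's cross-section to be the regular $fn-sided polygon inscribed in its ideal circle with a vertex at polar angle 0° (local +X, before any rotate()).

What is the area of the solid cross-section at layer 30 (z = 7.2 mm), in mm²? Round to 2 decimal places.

377.69 mm²

At z = 7.2 mm: the cube is absent (z outside [0, 4.5]); the r=11 cylinder at (4, 10) contributes a regular 32-gon of circumradius 11 (area = (32/2)·11.000²·sin(360°/32) = 377.69 mm²); the cube at (6.5, 2.5) is absent (z outside [2.5, 7]); Merging all regions: only the r=11 cylinder at (4, 10) is present, so the union is just that shape — area = 377.69 mm². Overall, the cross-section is a single solid region. Net area = 377.69 mm².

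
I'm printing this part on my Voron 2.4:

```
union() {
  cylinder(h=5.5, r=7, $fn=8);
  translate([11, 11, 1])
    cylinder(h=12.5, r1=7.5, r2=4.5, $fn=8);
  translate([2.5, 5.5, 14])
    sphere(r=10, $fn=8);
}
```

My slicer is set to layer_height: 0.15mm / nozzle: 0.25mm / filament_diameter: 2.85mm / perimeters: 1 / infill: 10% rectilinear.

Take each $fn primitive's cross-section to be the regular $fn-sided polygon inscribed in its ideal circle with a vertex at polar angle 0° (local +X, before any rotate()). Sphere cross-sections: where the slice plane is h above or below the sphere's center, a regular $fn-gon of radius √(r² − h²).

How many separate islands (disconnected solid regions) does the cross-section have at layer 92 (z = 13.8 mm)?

At z = 13.8 mm: the cylinder does not reach this height (z outside [0, 5.5]); the cone at (11, 11) is absent (z outside [1, 13.5]); the r=10 sphere at (2.5, 5.5) contributes a regular 8-gon of circumradius √(10²−0.2²) = 9.998; Combining (union): only the r=10 sphere at (2.5, 5.5) is present, so the union is just that shape — 1 connected region. Overall, the cross-section is a single solid region. Island count = 1.

1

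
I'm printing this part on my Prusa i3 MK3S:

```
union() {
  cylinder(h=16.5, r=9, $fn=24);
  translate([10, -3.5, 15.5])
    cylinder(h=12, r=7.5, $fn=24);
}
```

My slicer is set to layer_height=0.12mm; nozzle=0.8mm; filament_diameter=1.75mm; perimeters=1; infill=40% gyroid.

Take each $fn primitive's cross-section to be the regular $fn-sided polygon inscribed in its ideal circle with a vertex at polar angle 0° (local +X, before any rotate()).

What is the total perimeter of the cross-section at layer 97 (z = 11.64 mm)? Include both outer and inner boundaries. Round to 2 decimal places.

At z = 11.64 mm: the r=9 cylinder gives a regular 24-gon of circumradius 9 (constant along its height) (perimeter = 2·24·9.000·sin(180°/24) = 56.39 mm); the cylinder at (10, -3.5) is absent (z outside [15.5, 27.5]); Taking the union: only the r=9 cylinder is present, so the union is just that shape — boundary = 56.39 mm. Overall, the cross-section is a single solid region. Total boundary length (outer) = 56.39 mm.

56.39 mm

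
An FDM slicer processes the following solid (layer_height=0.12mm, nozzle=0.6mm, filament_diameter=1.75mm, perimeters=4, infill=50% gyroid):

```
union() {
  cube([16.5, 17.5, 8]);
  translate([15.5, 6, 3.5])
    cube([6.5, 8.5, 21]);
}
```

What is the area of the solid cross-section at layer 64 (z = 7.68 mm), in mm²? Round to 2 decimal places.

335.50 mm²

At z = 7.68 mm: the cube is present — its section is the full 16.5×17.5 rectangle (area 288.75 mm²); the cube at (15.5, 6) is present — its section is the full 6.5×8.5 rectangle (area 55.25 mm²); Combining (union): the regions partially overlap — summed areas 344.00 mm² minus the doubly-counted overlap 8.50 mm² gives 335.50 mm² — area = 335.50 mm². Overall, the cross-section is a single solid region. Net area = 335.50 mm².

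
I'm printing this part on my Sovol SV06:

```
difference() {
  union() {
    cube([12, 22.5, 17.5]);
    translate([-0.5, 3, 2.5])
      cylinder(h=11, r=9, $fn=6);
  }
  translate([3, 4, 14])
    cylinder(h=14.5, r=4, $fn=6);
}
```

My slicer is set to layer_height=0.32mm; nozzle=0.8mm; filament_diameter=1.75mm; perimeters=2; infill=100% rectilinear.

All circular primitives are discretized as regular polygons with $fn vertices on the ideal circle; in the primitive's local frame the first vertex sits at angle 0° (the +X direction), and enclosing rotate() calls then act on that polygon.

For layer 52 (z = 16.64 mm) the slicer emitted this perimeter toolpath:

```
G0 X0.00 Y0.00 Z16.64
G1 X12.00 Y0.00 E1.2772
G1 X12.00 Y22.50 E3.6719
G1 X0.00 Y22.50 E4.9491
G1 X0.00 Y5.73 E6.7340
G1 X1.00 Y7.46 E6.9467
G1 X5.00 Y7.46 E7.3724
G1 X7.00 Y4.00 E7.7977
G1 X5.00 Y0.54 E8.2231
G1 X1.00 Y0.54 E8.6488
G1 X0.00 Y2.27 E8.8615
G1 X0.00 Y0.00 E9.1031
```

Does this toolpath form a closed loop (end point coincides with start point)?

yes

Start point (G0): (0.00, 0.00). End point (last G1): the path returns to the start — closed.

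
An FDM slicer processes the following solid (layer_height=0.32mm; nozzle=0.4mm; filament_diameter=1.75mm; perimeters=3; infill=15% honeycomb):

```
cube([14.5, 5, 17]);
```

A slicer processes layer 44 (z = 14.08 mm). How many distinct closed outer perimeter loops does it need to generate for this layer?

At z = 14.08 mm: the 14.5×5 cube contributes its full rectangle. The result has 1 disconnected region.

1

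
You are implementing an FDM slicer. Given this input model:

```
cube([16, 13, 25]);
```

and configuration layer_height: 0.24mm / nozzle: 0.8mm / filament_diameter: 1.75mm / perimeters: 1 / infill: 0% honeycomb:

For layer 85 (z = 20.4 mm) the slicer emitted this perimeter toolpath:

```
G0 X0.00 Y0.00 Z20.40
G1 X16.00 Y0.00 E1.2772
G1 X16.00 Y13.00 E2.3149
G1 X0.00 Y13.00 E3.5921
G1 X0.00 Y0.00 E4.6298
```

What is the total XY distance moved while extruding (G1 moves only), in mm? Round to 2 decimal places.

58.00 mm

Sum the Euclidean lengths of each G1 segment: total = 58.00 mm.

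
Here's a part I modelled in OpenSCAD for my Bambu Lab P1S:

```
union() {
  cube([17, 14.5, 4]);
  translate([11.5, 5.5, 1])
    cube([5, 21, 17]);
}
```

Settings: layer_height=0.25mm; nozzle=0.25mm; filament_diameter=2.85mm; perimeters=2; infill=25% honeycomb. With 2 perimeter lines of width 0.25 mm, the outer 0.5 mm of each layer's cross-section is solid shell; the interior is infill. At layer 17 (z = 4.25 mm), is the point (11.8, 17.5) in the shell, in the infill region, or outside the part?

shell

At z = 4.25 mm: the cube is not intersected at this z (z outside [0, 4]); the cube at (11.5, 5.5) is present — its section is the full 5×21 rectangle; Merging all regions: only the 5×21 cube at (11.5, 5.5) is present, so the union is just that shape — 1 connected region. Overall, the cross-section is a single solid region. The nearest boundary edge runs (11.50, 26.50)→(11.50, 5.50); distance from the point to it = 0.30 mm. The point is inside the cross-section, 0.30 mm from the nearest boundary — within the 0.5 mm shell band (2 × 0.25).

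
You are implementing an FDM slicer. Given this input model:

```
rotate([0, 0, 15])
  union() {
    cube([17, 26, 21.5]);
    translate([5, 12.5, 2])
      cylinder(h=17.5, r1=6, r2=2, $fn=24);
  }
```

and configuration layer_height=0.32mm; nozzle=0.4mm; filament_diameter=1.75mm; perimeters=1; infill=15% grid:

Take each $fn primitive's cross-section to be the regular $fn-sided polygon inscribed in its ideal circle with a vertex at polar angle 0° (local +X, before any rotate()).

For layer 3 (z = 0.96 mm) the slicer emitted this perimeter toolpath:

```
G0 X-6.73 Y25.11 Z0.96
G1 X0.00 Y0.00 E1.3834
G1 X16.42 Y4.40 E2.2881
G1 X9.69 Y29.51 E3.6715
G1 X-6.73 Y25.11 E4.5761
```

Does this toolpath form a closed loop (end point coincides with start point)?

Start point (G0): (-6.73, 25.11). End point (last G1): the path returns to the start — closed.

yes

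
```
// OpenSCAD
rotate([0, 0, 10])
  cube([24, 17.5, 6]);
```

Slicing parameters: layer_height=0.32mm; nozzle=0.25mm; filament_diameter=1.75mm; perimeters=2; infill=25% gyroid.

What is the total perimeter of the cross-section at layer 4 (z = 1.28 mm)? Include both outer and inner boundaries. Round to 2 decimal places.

83.00 mm

At z = 1.28 mm: the 24×17.5 cube contributes its full rectangle (perimeter 83.00 mm); (whole slice rotated 10° about Z — lengths, areas and connectivity unchanged). Overall, the cross-section is a single solid region. Total boundary length (outer) = 83.00 mm.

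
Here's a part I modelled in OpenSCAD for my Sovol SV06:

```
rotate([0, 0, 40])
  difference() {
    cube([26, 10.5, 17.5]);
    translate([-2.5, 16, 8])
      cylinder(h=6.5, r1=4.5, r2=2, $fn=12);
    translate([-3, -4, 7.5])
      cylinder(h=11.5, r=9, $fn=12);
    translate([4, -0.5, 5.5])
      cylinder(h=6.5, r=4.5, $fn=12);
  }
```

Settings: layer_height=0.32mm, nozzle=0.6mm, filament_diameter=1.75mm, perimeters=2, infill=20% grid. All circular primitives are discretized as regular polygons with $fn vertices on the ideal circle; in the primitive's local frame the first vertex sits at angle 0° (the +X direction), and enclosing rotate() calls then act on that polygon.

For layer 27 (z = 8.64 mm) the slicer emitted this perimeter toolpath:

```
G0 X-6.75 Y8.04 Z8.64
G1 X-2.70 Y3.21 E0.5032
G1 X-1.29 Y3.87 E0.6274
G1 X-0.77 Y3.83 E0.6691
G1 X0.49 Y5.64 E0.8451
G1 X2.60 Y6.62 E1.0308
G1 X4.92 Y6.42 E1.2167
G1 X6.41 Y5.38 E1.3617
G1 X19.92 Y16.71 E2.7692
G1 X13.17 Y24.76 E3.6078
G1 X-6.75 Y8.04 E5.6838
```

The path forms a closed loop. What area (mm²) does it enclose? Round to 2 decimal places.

Apply the shoelace formula to the sequence of (X, Y) vertices; enclosed area = 244.84 mm².

244.84 mm²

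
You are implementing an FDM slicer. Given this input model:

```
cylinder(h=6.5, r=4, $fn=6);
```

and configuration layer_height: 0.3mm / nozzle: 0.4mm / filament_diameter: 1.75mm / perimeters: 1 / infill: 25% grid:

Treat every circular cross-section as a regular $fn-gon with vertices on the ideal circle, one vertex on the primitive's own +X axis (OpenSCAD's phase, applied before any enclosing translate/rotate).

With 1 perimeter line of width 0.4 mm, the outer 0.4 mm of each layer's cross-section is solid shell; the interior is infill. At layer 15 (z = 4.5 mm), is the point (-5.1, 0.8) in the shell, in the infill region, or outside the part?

outside

At z = 4.5 mm: the r=4 cylinder contributes a regular 6-gon of circumradius 4. Overall, the cross-section is a single solid region. The nearest boundary edge runs (-2.00, 3.46)→(-4.00, 0.00); distance from the point to it = 1.35 mm. The point is not inside any of the regions above, so it lies outside the cross-section (1.35 mm from the nearest boundary).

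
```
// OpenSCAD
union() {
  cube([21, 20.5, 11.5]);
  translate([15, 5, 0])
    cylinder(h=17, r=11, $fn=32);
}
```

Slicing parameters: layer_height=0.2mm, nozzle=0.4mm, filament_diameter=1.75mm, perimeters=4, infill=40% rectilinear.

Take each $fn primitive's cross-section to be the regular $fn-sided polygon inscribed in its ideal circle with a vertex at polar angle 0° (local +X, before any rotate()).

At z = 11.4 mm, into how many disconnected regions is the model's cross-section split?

1

At z = 11.4 mm: the cube (footprint 21×20.5) is included at this height; the cylinder at (15, 5): section is a regular 32-gon, circumradius r=11; Taking the union: the regions partially overlap (shared area 239.62 mm²), so overlapping operands fuse into one piece — 1 connected region. The result has 1 disconnected region.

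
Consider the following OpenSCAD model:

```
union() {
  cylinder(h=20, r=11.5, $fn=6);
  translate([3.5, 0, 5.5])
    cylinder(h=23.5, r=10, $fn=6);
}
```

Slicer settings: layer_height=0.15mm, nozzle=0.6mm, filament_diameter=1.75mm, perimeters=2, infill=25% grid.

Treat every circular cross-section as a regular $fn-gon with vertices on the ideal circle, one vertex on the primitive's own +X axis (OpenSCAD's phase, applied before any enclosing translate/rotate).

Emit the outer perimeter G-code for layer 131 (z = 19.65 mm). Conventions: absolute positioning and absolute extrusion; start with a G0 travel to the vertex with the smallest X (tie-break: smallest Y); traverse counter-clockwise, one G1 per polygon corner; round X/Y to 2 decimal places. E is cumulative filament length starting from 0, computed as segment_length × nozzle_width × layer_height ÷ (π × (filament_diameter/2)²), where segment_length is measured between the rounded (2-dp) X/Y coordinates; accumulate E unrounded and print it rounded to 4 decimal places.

G0 X-11.50 Y0.00 Z19.65
G1 X-5.75 Y-9.96 E0.4303
G1 X5.75 Y-9.96 E0.8606
G1 X6.50 Y-8.66 E0.9168
G1 X8.50 Y-8.66 E0.9916
G1 X13.50 Y0.00 E1.3658
G1 X8.50 Y8.66 E1.7400
G1 X6.50 Y8.66 E1.8148
G1 X5.75 Y9.96 E1.8710
G1 X-5.75 Y9.96 E2.3013
G1 X-11.50 Y0.00 E2.7316

At z = 19.65 mm: the r=11.5 cylinder gives a regular 6-gon of circumradius 11.5 (constant along its height); the cylinder at (3.5, 0): section is a regular 6-gon, circumradius r=10; Taking the union: the regions partially overlap (shared area 225.17 mm²), so overlapping operands fuse into one piece — 1 connected region. The outline is a single polygon with 10 vertices. Extrusion per mm of travel: 0.6 × 0.15 / (π × 0.875²) = 0.037418. Accumulating E over each segment gives final E = 2.7316.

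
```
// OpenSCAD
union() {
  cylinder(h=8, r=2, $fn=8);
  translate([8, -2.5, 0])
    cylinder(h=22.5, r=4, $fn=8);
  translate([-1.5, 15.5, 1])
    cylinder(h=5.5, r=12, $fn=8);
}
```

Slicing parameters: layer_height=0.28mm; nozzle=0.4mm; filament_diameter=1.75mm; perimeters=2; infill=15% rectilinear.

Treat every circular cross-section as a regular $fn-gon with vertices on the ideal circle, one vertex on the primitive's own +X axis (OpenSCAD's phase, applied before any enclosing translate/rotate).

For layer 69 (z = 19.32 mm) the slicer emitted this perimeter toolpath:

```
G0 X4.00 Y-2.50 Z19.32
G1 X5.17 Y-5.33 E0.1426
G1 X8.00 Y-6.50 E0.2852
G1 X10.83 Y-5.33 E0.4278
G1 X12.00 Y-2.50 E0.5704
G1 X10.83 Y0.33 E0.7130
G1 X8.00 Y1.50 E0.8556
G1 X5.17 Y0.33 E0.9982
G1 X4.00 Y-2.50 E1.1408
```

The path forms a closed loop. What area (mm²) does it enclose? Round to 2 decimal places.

Apply the shoelace formula to the sequence of (X, Y) vertices; enclosed area = 45.28 mm².

45.28 mm²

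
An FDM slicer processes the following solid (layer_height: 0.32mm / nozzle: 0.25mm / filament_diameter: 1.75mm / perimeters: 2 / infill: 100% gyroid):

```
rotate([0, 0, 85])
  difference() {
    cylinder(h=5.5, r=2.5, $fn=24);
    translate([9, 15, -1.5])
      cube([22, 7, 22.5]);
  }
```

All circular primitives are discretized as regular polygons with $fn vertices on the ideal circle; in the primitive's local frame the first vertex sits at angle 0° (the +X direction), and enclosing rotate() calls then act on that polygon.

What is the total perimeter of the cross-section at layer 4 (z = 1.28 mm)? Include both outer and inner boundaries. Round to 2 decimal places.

At z = 1.28 mm: the r=2.5 cylinder gives a regular 24-gon of circumradius 2.5 (constant along its height) (perimeter = 2·24·2.500·sin(180°/24) = 15.66 mm); the cube at (9, 15) (footprint 22×7) is included at this height (perimeter 58.00 mm); After the difference (first − rest): starting from the r=2.5 cylinder, the 22×7 cube at (9, 15) misses the remaining region (no effect) — boundary = 15.66 mm; (whole slice rotated 85° about Z — lengths, areas and connectivity unchanged). Overall, the cross-section is a single solid region. Total boundary length (outer) = 15.66 mm.

15.66 mm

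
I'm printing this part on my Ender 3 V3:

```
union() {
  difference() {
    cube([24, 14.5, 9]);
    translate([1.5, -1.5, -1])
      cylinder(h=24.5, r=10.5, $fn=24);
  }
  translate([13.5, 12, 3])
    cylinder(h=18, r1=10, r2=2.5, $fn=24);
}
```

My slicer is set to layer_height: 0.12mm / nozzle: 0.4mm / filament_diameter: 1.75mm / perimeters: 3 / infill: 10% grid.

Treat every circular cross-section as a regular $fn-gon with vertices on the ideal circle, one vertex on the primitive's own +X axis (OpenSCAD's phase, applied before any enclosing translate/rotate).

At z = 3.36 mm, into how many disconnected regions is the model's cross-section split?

At z = 3.36 mm: the cube (footprint 24×14.5) is included at this height; the r=10.5 cylinder at (1.5, -1.5) gives a regular 24-gon of circumradius 10.5 (constant along its height); After the difference (first − rest): starting from the 24×14.5 cube, the r=10.5 cylinder at (1.5, -1.5) partially overlaps it — only the 83.35 mm² overlap (of its 342.42 mm²) is removed, clipping the outline — 1 connected region; the cone at (13.5, 12) contributes a regular 24-gon of circumradius 9.850 (interpolated between r1=10 and r2=2.5 at t=0.020); Merging all regions: the regions partially overlap (shared area 185.76 mm²), so overlapping operands fuse into one piece — 1 connected region. The result has 1 disconnected region.

1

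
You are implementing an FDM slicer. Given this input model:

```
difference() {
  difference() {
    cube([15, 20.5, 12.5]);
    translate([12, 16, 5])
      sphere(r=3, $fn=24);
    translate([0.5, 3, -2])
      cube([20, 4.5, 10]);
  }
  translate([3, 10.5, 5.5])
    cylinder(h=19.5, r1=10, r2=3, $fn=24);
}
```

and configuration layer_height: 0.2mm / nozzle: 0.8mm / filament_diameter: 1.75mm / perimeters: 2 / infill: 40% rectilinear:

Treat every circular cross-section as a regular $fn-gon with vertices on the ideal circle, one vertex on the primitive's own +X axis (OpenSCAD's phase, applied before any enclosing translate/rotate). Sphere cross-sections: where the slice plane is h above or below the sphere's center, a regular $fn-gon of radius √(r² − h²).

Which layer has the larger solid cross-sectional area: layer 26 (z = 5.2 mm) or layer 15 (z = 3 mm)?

layer 15 (z = 3 mm)

Layer 26 (z = 5.2): the cube is present — its section is the full 15×20.5 rectangle (area 307.50 mm²); the r=3 sphere at (12, 16) contributes a regular 24-gon of circumradius √(3²−0.2²) = 2.993 (area = (24/2)·2.993²·sin(360°/24) = 27.83 mm²); the cube at (0.5, 3) is present — its section is the full 20×4.5 rectangle (area 90.00 mm²); After the difference (first − rest): starting from the 15×20.5 cube (307.50 mm²), the r=3 sphere at (12, 16) lies wholly inside it (removes its full 27.83 mm² and its 18.75 mm outline becomes a hole wall); the 20×4.5 cube at (0.5, 3) partially overlaps it — only the 65.25 mm² overlap (of its 90.00 mm²) is removed, clipping the outline — area = 214.42 mm²; the cone at (3, 10.5) does not reach this height (z outside [5.5, 25]); Taking the first minus the rest: none of the subtracted shapes is present at this height, so that combined region is unchanged — area = 214.42 mm². So its area = 214.42 mm². Layer 15 (z = 3): the 15×20.5 cube contributes its full rectangle (area 307.50 mm²); the r=3 sphere at (12, 16) slices to a regular 24-gon of circumradius 2.236 (√(r²−h²) with h=2 from center) (area = (24/2)·2.236²·sin(360°/24) = 15.53 mm²); the 20×4.5 cube at (0.5, 3) contributes its full rectangle (area 90.00 mm²); After the difference (first − rest): starting from the 15×20.5 cube (307.50 mm²), the r=3 sphere at (12, 16) lies wholly inside it (removes its full 15.53 mm² and its 14.01 mm outline becomes a hole wall); the 20×4.5 cube at (0.5, 3) partially overlaps it — only the 65.25 mm² overlap (of its 90.00 mm²) is removed, clipping the outline — area = 226.72 mm²; the cone at (3, 10.5) is absent (z outside [5.5, 25]); Taking the first minus the rest: none of the subtracted shapes is present at this height, so that combined region is unchanged — area = 226.72 mm². So its area = 226.72 mm². Layer 15 is larger (226.72 vs 214.42 mm²).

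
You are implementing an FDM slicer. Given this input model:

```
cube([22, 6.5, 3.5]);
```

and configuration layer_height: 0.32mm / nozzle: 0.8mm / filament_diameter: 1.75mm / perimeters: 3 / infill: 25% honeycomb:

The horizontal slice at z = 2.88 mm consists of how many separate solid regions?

1

At z = 2.88 mm: the cube is present — its section is the full 22×6.5 rectangle. The result has 1 disconnected region.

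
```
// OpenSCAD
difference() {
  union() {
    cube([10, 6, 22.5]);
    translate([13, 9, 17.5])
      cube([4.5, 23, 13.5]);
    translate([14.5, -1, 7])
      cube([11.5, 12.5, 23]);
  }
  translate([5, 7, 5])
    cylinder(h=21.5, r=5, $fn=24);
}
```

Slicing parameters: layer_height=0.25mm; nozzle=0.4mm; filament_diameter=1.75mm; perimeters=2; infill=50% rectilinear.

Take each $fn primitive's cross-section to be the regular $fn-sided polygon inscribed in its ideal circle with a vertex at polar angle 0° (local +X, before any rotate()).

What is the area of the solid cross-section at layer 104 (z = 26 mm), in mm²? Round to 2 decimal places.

At z = 26 mm: the cube is absent (z outside [0, 22.5]); the cube at (13, 9) is present — its section is the full 4.5×23 rectangle (area 103.50 mm²); the 11.5×12.5 cube at (14.5, -1) contributes its full rectangle (area 143.75 mm²); Taking the union: the regions partially overlap — summed areas 247.25 mm² minus the doubly-counted overlap 7.50 mm² gives 239.75 mm² — area = 239.75 mm²; the r=5 cylinder at (5, 7) contributes a regular 24-gon of circumradius 5 (area = (24/2)·5.000²·sin(360°/24) = 77.65 mm²); After the difference (first − rest): starting from the result so far (239.75 mm²), the r=5 cylinder at (5, 7) misses the remaining region (no effect) — area = 239.75 mm². Overall, the cross-section is a single solid region. Net area = 239.75 mm².

239.75 mm²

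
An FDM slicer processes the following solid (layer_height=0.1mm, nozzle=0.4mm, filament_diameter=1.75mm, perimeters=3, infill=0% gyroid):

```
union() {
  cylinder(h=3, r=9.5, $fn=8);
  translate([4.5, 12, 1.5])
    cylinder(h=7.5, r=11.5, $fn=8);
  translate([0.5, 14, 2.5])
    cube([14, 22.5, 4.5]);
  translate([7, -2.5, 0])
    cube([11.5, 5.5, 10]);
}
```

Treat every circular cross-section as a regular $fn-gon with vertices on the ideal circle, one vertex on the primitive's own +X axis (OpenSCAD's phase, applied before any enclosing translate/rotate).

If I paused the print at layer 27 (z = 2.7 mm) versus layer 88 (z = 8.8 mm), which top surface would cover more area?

Layer 27 (z = 2.7): the r=9.5 cylinder gives a regular 8-gon of circumradius 9.5 (constant along its height) (area = (8/2)·9.500²·sin(360°/8) = 255.27 mm²); the r=11.5 cylinder at (4.5, 12) gives a regular 8-gon of circumradius 11.5 (constant along its height) (area = (8/2)·11.500²·sin(360°/8) = 374.06 mm²); the cube at (0.5, 14) (footprint 14×22.5) is included at this height (area 315.00 mm²); the 11.5×5.5 cube at (7, -2.5) contributes its full rectangle (area 63.25 mm²); Combining (union): the regions partially overlap — summed areas 1007.58 mm² minus the doubly-counted overlap 191.32 mm² gives 816.25 mm² — area = 816.25 mm². So its area = 816.25 mm². Layer 88 (z = 8.8): the cylinder is absent (z outside [0, 3]); the r=11.5 cylinder at (4.5, 12) contributes a regular 8-gon of circumradius 11.5 (area = (8/2)·11.500²·sin(360°/8) = 374.06 mm²); the cube at (0.5, 14) is absent (z outside [2.5, 7]); the cube at (7, -2.5) is present — its section is the full 11.5×5.5 rectangle (area 63.25 mm²); Merging all regions: the regions partially overlap — summed areas 437.31 mm² minus the doubly-counted overlap 2.59 mm² gives 434.72 mm² — area = 434.72 mm². So its area = 434.72 mm². Layer 27 is larger (816.25 vs 434.72 mm²).

layer 27 (z = 2.7 mm)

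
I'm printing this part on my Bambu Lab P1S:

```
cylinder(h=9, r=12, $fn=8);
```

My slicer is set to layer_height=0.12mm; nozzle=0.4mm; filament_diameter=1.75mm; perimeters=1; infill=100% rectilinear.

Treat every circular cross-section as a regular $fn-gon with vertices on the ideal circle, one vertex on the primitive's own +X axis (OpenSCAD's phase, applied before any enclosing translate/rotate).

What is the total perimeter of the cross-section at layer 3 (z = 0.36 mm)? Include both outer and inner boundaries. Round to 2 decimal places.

73.48 mm

At z = 0.36 mm: the cylinder: section is a regular 8-gon, circumradius r=12 (perimeter = 2·8·12.000·sin(180°/8) = 73.48 mm). Overall, the cross-section is a single solid region. Total boundary length (outer) = 73.48 mm.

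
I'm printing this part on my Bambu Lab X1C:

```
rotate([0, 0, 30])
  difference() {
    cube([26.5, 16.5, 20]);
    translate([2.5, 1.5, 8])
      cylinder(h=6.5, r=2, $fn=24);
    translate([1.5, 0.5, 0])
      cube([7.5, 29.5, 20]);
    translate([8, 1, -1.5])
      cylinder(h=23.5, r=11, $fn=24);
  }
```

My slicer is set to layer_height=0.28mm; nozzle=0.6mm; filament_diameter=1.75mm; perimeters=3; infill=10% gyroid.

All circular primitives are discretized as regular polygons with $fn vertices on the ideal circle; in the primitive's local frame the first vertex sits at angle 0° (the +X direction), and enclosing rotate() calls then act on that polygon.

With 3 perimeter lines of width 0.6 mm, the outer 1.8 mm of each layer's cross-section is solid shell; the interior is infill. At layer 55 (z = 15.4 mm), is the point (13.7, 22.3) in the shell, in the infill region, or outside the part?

At z = 15.4 mm: the cube is present — its section is the full 26.5×16.5 rectangle; the cylinder at (2.5, 1.5) is absent (z outside [8, 14.5]); the cube at (1.5, 0.5) is present — its section is the full 7.5×29.5 rectangle; the r=11 cylinder at (8, 1) contributes a regular 24-gon of circumradius 11; Taking the first minus the rest: starting from the 26.5×16.5 cube, the 7.5×29.5 cube at (1.5, 0.5) partially overlaps it — only the 120.00 mm² overlap (of its 221.25 mm²) is removed, clipping the outline; the r=11 cylinder at (8, 1) partially overlaps it — only the 110.46 mm² overlap (of its 375.81 mm²) is removed, clipping the outline — 2 connected regions; (whole slice rotated 30° about Z — lengths, areas and connectivity unchanged). Overall, the cross-section has 2 separate islands. Undo the 30° rotation: the query point maps to (23.015, 12.462) in the un-rotated model frame. The nearest boundary edge runs (26.50, 16.50)→(26.50, 0.00); distance from the point to it = 3.49 mm. (Shell/infill is judged within the island containing the point — the largest one.) The point is inside the cross-section and 3.49 mm from the nearest boundary — more than the 1.8 mm shell width (3 × 0.6), so it's in the infill interior.

infill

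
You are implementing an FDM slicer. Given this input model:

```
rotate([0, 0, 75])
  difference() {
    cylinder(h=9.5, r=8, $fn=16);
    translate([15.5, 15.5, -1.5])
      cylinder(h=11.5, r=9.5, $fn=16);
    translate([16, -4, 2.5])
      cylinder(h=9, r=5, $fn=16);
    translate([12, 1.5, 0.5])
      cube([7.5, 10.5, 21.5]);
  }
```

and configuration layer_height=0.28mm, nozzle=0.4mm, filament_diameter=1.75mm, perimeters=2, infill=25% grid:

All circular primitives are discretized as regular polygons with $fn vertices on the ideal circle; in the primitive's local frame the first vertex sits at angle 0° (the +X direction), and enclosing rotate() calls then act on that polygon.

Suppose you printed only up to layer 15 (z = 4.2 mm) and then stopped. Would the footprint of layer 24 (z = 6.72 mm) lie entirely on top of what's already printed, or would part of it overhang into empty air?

entirely on top

Compare the two slices. At z = 4.2: the r=8 cylinder contributes a regular 16-gon of circumradius 8 (area = (16/2)·8.000²·sin(360°/16) = 195.93 mm²); the cylinder at (15.5, 15.5): section is a regular 16-gon, circumradius r=9.5 (area = (16/2)·9.500²·sin(360°/16) = 276.30 mm²); the r=5 cylinder at (16, -4) contributes a regular 16-gon of circumradius 5 (area = (16/2)·5.000²·sin(360°/16) = 76.54 mm²); the 7.5×10.5 cube at (12, 1.5) contributes its full rectangle (area 78.75 mm²); Subtracting the remaining from the first: starting from the r=8 cylinder (195.93 mm²), the r=9.5 cylinder at (15.5, 15.5) misses the remaining region (no effect); the r=5 cylinder at (16, -4) misses the remaining region (no effect); the 7.5×10.5 cube at (12, 1.5) misses the remaining region (no effect) — area = 195.93 mm²; (whole slice rotated 75° about Z — lengths, areas and connectivity unchanged). At z = 6.72: the r=8 cylinder contributes a regular 16-gon of circumradius 8 (area = (16/2)·8.000²·sin(360°/16) = 195.93 mm²); the r=9.5 cylinder at (15.5, 15.5) gives a regular 16-gon of circumradius 9.5 (constant along its height) (area = (16/2)·9.500²·sin(360°/16) = 276.30 mm²); the r=5 cylinder at (16, -4) gives a regular 16-gon of circumradius 5 (constant along its height) (area = (16/2)·5.000²·sin(360°/16) = 76.54 mm²); the cube at (12, 1.5) is present — its section is the full 7.5×10.5 rectangle (area 78.75 mm²); After the difference (first − rest): starting from the r=8 cylinder (195.93 mm²), the r=9.5 cylinder at (15.5, 15.5) misses the remaining region (no effect); the r=5 cylinder at (16, -4) misses the remaining region (no effect); the 7.5×10.5 cube at (12, 1.5) misses the remaining region (no effect) — area = 195.93 mm²; (whole slice rotated 75° about Z — lengths, areas and connectivity unchanged). Checking containment: the cross-section at z = 6.72 is a subset of the cross-section at z = 4.2.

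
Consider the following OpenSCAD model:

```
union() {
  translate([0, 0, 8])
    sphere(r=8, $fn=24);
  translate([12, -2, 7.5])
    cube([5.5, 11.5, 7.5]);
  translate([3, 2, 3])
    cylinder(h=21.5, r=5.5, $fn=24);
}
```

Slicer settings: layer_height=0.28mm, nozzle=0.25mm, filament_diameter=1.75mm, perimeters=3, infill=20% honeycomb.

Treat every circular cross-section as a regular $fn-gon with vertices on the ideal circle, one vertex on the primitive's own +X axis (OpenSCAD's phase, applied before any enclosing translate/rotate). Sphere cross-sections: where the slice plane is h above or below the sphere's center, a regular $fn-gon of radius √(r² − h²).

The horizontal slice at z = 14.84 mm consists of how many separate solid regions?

2

At z = 14.84 mm: the sphere: section is a regular 24-gon, circumradius = √(r²−h²) = √(8²−6.84²) = 4.149; the 5.5×11.5 cube at (12, -2) contributes its full rectangle; the cylinder at (3, 2): section is a regular 24-gon, circumradius r=5.5; Taking the union: the regions partially overlap (shared area 37.35 mm²), so overlapping operands fuse into one piece — 2 connected regions. The result has 2 disconnected regions.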